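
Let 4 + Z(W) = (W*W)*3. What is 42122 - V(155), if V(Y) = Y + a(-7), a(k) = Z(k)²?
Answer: 21518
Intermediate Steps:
Z(W) = -4 + 3*W² (Z(W) = -4 + (W*W)*3 = -4 + W²*3 = -4 + 3*W²)
a(k) = (-4 + 3*k²)²
V(Y) = 20449 + Y (V(Y) = Y + (-4 + 3*(-7)²)² = Y + (-4 + 3*49)² = Y + (-4 + 147)² = Y + 143² = Y + 20449 = 20449 + Y)
42122 - V(155) = 42122 - (20449 + 155) = 42122 - 1*20604 = 42122 - 20604 = 21518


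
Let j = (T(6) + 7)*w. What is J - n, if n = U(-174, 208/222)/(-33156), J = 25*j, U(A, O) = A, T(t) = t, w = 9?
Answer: 16163521/5526 ≈ 2925.0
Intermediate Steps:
j = 117 (j = (6 + 7)*9 = 13*9 = 117)
J = 2925 (J = 25*117 = 2925)
n = 29/5526 (n = -174/(-33156) = -174*(-1/33156) = 29/5526 ≈ 0.0052479)
J - n = 2925 - 1*29/5526 = 2925 - 29/5526 = 16163521/5526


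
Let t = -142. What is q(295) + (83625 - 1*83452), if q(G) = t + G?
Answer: 326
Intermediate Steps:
q(G) = -142 + G
q(295) + (83625 - 1*83452) = (-142 + 295) + (83625 - 1*83452) = 153 + (83625 - 83452) = 153 + 173 = 326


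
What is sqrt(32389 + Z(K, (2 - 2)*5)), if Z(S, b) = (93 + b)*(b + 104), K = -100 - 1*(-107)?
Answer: sqrt(42061) ≈ 205.09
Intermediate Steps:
K = 7 (K = -100 + 107 = 7)
Z(S, b) = (93 + b)*(104 + b)
sqrt(32389 + Z(K, (2 - 2)*5)) = sqrt(32389 + (9672 + ((2 - 2)*5)**2 + 197*((2 - 2)*5))) = sqrt(32389 + (9672 + (0*5)**2 + 197*(0*5))) = sqrt(32389 + (9672 + 0**2 + 197*0)) = sqrt(32389 + (9672 + 0 + 0)) = sqrt(32389 + 9672) = sqrt(42061)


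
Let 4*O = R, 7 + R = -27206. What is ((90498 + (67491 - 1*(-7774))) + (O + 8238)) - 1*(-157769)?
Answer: 1299867/4 ≈ 3.2497e+5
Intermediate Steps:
R = -27213 (R = -7 - 27206 = -27213)
O = -27213/4 (O = (¼)*(-27213) = -27213/4 ≈ -6803.3)
((90498 + (67491 - 1*(-7774))) + (O + 8238)) - 1*(-157769) = ((90498 + (67491 - 1*(-7774))) + (-27213/4 + 8238)) - 1*(-157769) = ((90498 + (67491 + 7774)) + 5739/4) + 157769 = ((90498 + 75265) + 5739/4) + 157769 = (165763 + 5739/4) + 157769 = 668791/4 + 157769 = 1299867/4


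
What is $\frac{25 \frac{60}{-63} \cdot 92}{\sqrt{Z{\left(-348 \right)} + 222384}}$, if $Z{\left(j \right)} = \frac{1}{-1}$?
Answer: $- \frac{46000 \sqrt{222383}}{4670043} \approx -4.645$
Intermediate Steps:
$Z{\left(j \right)} = -1$
$\frac{25 \frac{60}{-63} \cdot 92}{\sqrt{Z{\left(-348 \right)} + 222384}} = \frac{25 \frac{60}{-63} \cdot 92}{\sqrt{-1 + 222384}} = \frac{25 \cdot 60 \left(- \frac{1}{63}\right) 92}{\sqrt{222383}} = 25 \left(- \frac{20}{21}\right) 92 \frac{\sqrt{222383}}{222383} = \left(- \frac{500}{21}\right) 92 \frac{\sqrt{222383}}{222383} = - \frac{46000 \frac{\sqrt{222383}}{222383}}{21} = - \frac{46000 \sqrt{222383}}{4670043}$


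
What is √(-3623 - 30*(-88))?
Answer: I*√983 ≈ 31.353*I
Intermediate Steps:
√(-3623 - 30*(-88)) = √(-3623 + 2640) = √(-983) = I*√983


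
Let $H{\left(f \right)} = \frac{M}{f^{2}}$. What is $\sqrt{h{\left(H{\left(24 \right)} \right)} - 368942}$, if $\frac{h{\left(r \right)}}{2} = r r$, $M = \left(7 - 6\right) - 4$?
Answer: $\frac{i \sqrt{13600677886}}{192} \approx 607.41 i$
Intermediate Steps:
$M = -3$ ($M = 1 - 4 = -3$)
$H{\left(f \right)} = - \frac{3}{f^{2}}$
$h{\left(r \right)} = 2 r^{2}$ ($h{\left(r \right)} = 2 r r = 2 r^{2}$)
$\sqrt{h{\left(H{\left(24 \right)} \right)} - 368942} = \sqrt{2 \left(- \frac{3}{576}\right)^{2} - 368942} = \sqrt{2 \left(\left(-3\right) \frac{1}{576}\right)^{2} - 368942} = \sqrt{2 \left(- \frac{1}{192}\right)^{2} - 368942} = \sqrt{2 \cdot \frac{1}{36864} - 368942} = \sqrt{\frac{1}{18432} - 368942} = \sqrt{- \frac{6800338943}{18432}} = \frac{i \sqrt{13600677886}}{192}$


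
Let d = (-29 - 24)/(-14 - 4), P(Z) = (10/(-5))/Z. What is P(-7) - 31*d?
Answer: -11465/126 ≈ -90.992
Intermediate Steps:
P(Z) = -2/Z (P(Z) = (10*(-1/5))/Z = -2/Z)
d = 53/18 (d = -53/(-18) = -53*(-1/18) = 53/18 ≈ 2.9444)
P(-7) - 31*d = -2/(-7) - 31*53/18 = -2*(-1/7) - 1643/18 = 2/7 - 1643/18 = -11465/126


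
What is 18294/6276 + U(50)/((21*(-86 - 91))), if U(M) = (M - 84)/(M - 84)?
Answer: 11332087/3887982 ≈ 2.9146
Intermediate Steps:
U(M) = 1 (U(M) = (-84 + M)/(-84 + M) = 1)
18294/6276 + U(50)/((21*(-86 - 91))) = 18294/6276 + 1/(21*(-86 - 91)) = 18294*(1/6276) + 1/(21*(-177)) = 3049/1046 + 1/(-3717) = 3049/1046 + 1*(-1/3717) = 3049/1046 - 1/3717 = 11332087/3887982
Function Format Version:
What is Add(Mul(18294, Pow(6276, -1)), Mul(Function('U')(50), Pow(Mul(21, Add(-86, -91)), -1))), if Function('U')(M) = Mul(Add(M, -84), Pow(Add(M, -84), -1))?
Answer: Rational(11332087, 3887982) ≈ 2.9146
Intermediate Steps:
Function('U')(M) = 1 (Function('U')(M) = Mul(Add(-84, M), Pow(Add(-84, M), -1)) = 1)
Add(Mul(18294, Pow(6276, -1)), Mul(Function('U')(50), Pow(Mul(21, Add(-86, -91)), -1))) = Add(Mul(18294, Pow(6276, -1)), Mul(1, Pow(Mul(21, Add(-86, -91)), -1))) = Add(Mul(18294, Rational(1, 6276)), Mul(1, Pow(Mul(21, -177), -1))) = Add(Rational(3049, 1046), Mul(1, Pow(-3717, -1))) = Add(Rational(3049, 1046), Mul(1, Rational(-1, 3717))) = Add(Rational(3049, 1046), Rational(-1, 3717)) = Rational(11332087, 3887982)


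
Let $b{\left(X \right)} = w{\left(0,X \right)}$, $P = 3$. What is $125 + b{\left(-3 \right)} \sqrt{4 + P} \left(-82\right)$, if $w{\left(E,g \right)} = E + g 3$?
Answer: $125 + 738 \sqrt{7} \approx 2077.6$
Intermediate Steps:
$w{\left(E,g \right)} = E + 3 g$
$b{\left(X \right)} = 3 X$ ($b{\left(X \right)} = 0 + 3 X = 3 X$)
$125 + b{\left(-3 \right)} \sqrt{4 + P} \left(-82\right) = 125 + 3 \left(-3\right) \sqrt{4 + 3} \left(-82\right) = 125 + - 9 \sqrt{7} \left(-82\right) = 125 + 738 \sqrt{7}$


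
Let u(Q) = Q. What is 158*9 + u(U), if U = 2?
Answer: 1424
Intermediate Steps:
158*9 + u(U) = 158*9 + 2 = 1422 + 2 = 1424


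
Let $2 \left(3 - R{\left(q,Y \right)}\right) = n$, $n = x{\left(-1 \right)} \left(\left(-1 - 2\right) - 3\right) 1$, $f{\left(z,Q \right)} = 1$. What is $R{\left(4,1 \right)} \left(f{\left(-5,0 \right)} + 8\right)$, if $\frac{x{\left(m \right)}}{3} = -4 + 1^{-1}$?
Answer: $-216$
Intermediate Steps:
$x{\left(m \right)} = -9$ ($x{\left(m \right)} = 3 \left(-4 + 1^{-1}\right) = 3 \left(-4 + 1\right) = 3 \left(-3\right) = -9$)
$n = 54$ ($n = - 9 \left(\left(-1 - 2\right) - 3\right) 1 = - 9 \left(-3 - 3\right) 1 = \left(-9\right) \left(-6\right) 1 = 54 \cdot 1 = 54$)
$R{\left(q,Y \right)} = -24$ ($R{\left(q,Y \right)} = 3 - 27 = -24$)
$R{\left(4,1 \right)} \left(f{\left(-5,0 \right)} + 8\right) = - 24 \left(1 + 8\right) = \left(-24\right) 9 = -216$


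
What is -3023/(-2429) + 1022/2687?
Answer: 10605239/6526723 ≈ 1.6249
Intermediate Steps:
-3023/(-2429) + 1022/2687 = -3023*(-1/2429) + 1022*(1/2687) = 3023/2429 + 1022/2687 = 10605239/6526723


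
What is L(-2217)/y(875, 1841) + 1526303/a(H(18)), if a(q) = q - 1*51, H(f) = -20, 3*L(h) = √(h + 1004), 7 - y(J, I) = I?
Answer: -1526303/71 - I*√1213/5502 ≈ -21497.0 - 0.0063301*I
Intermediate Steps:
y(J, I) = 7 - I
L(h) = √(1004 + h)/3 (L(h) = √(h + 1004)/3 = √(1004 + h)/3)
a(q) = -51 + q (a(q) = q - 51 = -51 + q)
L(-2217)/y(875, 1841) + 1526303/a(H(18)) = (√(1004 - 2217)/3)/(7 - 1*1841) + 1526303/(-51 - 20) = (√(-1213)/3)/(7 - 1841) + 1526303/(-71) = ((I*√1213)/3)/(-1834) + 1526303*(-1/71) = (I*√1213/3)*(-1/1834) - 1526303/71 = -I*√1213/5502 - 1526303/71 = -1526303/71 - I*√1213/5502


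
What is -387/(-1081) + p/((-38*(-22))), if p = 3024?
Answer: 898119/225929 ≈ 3.9752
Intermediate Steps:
-387/(-1081) + p/((-38*(-22))) = -387/(-1081) + 3024/((-38*(-22))) = -387*(-1/1081) + 3024/836 = 387/1081 + 3024*(1/836) = 387/1081 + 756/209 = 898119/225929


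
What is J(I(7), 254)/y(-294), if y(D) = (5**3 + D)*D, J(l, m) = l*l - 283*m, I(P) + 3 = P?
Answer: -35933/24843 ≈ -1.4464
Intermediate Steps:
I(P) = -3 + P
J(l, m) = l**2 - 283*m
y(D) = D*(125 + D) (y(D) = (125 + D)*D = D*(125 + D))
J(I(7), 254)/y(-294) = ((-3 + 7)**2 - 283*254)/((-294*(125 - 294))) = (4**2 - 71882)/((-294*(-169))) = (16 - 71882)/49686 = -71866*1/49686 = -35933/24843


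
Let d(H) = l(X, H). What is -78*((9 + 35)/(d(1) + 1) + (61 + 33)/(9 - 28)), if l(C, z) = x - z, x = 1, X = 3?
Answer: -57876/19 ≈ -3046.1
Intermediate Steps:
l(C, z) = 1 - z
d(H) = 1 - H
-78*((9 + 35)/(d(1) + 1) + (61 + 33)/(9 - 28)) = -78*((9 + 35)/((1 - 1*1) + 1) + (61 + 33)/(9 - 28)) = -78*(44/((1 - 1) + 1) + 94/(-19)) = -78*(44/(0 + 1) + 94*(-1/19)) = -78*(44/1 - 94/19) = -78*(44*1 - 94/19) = -78*(44 - 94/19) = -78*742/19 = -57876/19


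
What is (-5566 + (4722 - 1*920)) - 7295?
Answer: -9059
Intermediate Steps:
(-5566 + (4722 - 1*920)) - 7295 = (-5566 + (4722 - 920)) - 7295 = (-5566 + 3802) - 7295 = -1764 - 7295 = -9059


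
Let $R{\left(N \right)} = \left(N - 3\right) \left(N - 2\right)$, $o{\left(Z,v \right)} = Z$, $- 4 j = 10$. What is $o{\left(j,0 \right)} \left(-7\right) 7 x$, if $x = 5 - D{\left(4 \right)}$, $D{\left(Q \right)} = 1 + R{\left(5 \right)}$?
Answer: $-245$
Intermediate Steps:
$j = - \frac{5}{2}$ ($j = \left(- \frac{1}{4}\right) 10 = - \frac{5}{2} \approx -2.5$)
$R{\left(N \right)} = \left(-3 + N\right) \left(-2 + N\right)$
$D{\left(Q \right)} = 7$ ($D{\left(Q \right)} = 1 + \left(6 + 5^{2} - 25\right) = 1 + \left(6 + 25 - 25\right) = 1 + 6 = 7$)
$x = -2$ ($x = 5 - 7 = -2$)
$o{\left(j,0 \right)} \left(-7\right) 7 x = - \frac{5 \left(-7\right) 7 \left(-2\right)}{2} = - \frac{5 \left(\left(-49\right) \left(-2\right)\right)}{2} = \left(- \frac{5}{2}\right) 98 = -245$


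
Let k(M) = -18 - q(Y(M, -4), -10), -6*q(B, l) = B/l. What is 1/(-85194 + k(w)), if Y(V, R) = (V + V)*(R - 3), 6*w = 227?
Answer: -180/15336571 ≈ -1.1737e-5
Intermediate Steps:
w = 227/6 (w = (1/6)*227 = 227/6 ≈ 37.833)
Y(V, R) = 2*V*(-3 + R) (Y(V, R) = (2*V)*(-3 + R) = 2*V*(-3 + R))
q(B, l) = -B/(6*l)
k(M) = -18 + 7*M/30 (k(M) = -18 - (-1)*2*M*(-3 - 4)/(6*(-10)) = -18 - (-1)*2*M*(-7)*(-1)/(6*10) = -18 - (-1)*(-14*M)*(-1)/(6*10) = -18 - (-7)*M/30 = -18 + 7*M/30)
1/(-85194 + k(w)) = 1/(-85194 + (-18 + (7/30)*(227/6))) = 1/(-85194 + (-18 + 1589/180)) = 1/(-85194 - 1651/180) = 1/(-15336571/180) = -180/15336571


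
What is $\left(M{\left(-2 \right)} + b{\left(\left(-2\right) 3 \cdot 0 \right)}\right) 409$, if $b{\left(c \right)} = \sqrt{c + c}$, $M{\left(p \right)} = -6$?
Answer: $-2454$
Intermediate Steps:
$b{\left(c \right)} = \sqrt{2} \sqrt{c}$ ($b{\left(c \right)} = \sqrt{2 c} = \sqrt{2} \sqrt{c}$)
$\left(M{\left(-2 \right)} + b{\left(\left(-2\right) 3 \cdot 0 \right)}\right) 409 = \left(-6 + \sqrt{2} \sqrt{\left(-2\right) 3 \cdot 0}\right) 409 = \left(-6 + \sqrt{2} \sqrt{\left(-6\right) 0}\right) 409 = \left(-6 + \sqrt{2} \sqrt{0}\right) 409 = \left(-6 + \sqrt{2} \cdot 0\right) 409 = \left(-6 + 0\right) 409 = \left(-6\right) 409 = -2454$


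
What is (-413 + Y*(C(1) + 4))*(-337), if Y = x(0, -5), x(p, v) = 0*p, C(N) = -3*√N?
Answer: 139181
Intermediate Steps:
x(p, v) = 0
Y = 0
(-413 + Y*(C(1) + 4))*(-337) = (-413 + 0*(-3*√1 + 4))*(-337) = (-413 + 0*(-3*1 + 4))*(-337) = (-413 + 0*(-3 + 4))*(-337) = (-413 + 0*1)*(-337) = (-413 + 0)*(-337) = -413*(-337) = 139181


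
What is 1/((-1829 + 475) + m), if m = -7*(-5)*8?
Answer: -1/1074 ≈ -0.00093110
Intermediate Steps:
m = 280 (m = 35*8 = 280)
1/((-1829 + 475) + m) = 1/((-1829 + 475) + 280) = 1/(-1354 + 280) = 1/(-1074) = -1/1074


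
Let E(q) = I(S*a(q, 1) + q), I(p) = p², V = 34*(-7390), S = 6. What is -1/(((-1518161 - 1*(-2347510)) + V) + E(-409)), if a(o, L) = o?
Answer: -1/8774858 ≈ -1.1396e-7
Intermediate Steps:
V = -251260
E(q) = 49*q² (E(q) = (6*q + q)² = (7*q)² = 49*q²)
-1/(((-1518161 - 1*(-2347510)) + V) + E(-409)) = -1/(((-1518161 - 1*(-2347510)) - 251260) + 49*(-409)²) = -1/(((-1518161 + 2347510) - 251260) + 49*167281) = -1/((829349 - 251260) + 8196769) = -1/(578089 + 8196769) = -1/8774858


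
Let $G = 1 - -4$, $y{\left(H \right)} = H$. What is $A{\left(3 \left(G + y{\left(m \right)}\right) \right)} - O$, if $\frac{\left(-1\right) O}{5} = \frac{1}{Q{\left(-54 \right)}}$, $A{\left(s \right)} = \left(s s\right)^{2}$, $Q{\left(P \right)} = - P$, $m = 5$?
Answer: $\frac{43740005}{54} \approx 8.1 \cdot 10^{5}$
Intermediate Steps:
$G = 5$ ($G = 1 + 4 = 5$)
$A{\left(s \right)} = s^{4}$ ($A{\left(s \right)} = \left(s^{2}\right)^{2} = s^{4}$)
$O = - \frac{5}{54}$ ($O = - \frac{5}{\left(-1\right) \left(-54\right)} = - \frac{5}{54} \approx -0.092593$)
$A{\left(3 \left(G + y{\left(m \right)}\right) \right)} - O = \left(3 \left(5 + 5\right)\right)^{4} - - \frac{5}{54} = \left(3 \cdot 10\right)^{4} + \frac{5}{54} = 30^{4} + \frac{5}{54} = 810000 + \frac{5}{54} = \frac{43740005}{54}$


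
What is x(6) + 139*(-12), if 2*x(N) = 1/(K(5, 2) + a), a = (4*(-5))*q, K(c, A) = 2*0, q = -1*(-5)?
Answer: -333601/200 ≈ -1668.0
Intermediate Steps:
q = 5
K(c, A) = 0
a = -100 (a = (4*(-5))*5 = -20*5 = -100)
x(N) = -1/200 (x(N) = 1/(2*(0 - 100)) = (1/2)/(-100) = (1/2)*(-1/100) = -1/200)
x(6) + 139*(-12) = -1/200 + 139*(-12) = -1/200 - 1668 = -333601/200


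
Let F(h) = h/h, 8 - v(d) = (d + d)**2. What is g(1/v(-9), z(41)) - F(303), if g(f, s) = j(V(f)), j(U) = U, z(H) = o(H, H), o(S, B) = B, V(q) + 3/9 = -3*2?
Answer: -22/3 ≈ -7.3333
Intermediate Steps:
V(q) = -19/3 (V(q) = -1/3 - 3*2 = -1/3 - 6 = -19/3)
v(d) = 8 - 4*d**2 (v(d) = 8 - (d + d)**2 = 8 - (2*d)**2 = 8 - 4*d**2)
z(H) = H
F(h) = 1
g(f, s) = -19/3
g(1/v(-9), z(41)) - F(303) = -19/3 - 1*1 = -19/3 - 1 = -22/3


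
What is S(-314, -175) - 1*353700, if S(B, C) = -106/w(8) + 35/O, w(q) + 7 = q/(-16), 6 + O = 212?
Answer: -1092888803/3090 ≈ -3.5369e+5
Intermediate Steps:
O = 206 (O = -6 + 212 = 206)
w(q) = -7 - q/16 (w(q) = -7 + q/(-16) = -7 + q*(-1/16) = -7 - q/16)
S(B, C) = 44197/3090 (S(B, C) = -106/(-7 - 1/16*8) + 35/206 = -106/(-7 - ½) + 35*(1/206) = -106/(-15/2) + 35/206 = -106*(-2/15) + 35/206 = 212/15 + 35/206 = 44197/3090)
S(-314, -175) - 1*353700 = 44197/3090 - 1*353700 = 44197/3090 - 353700 = -1092888803/3090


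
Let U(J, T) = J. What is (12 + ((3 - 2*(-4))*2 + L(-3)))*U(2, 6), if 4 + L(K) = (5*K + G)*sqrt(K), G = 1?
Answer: 60 - 28*I*sqrt(3) ≈ 60.0 - 48.497*I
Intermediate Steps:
L(K) = -4 + sqrt(K)*(1 + 5*K) (L(K) = -4 + (5*K + 1)*sqrt(K) = -4 + (1 + 5*K)*sqrt(K) = -4 + sqrt(K)*(1 + 5*K))
(12 + ((3 - 2*(-4))*2 + L(-3)))*U(2, 6) = (12 + ((3 - 2*(-4))*2 + (-4 + sqrt(-3) + 5*(-3)**(3/2))))*2 = (12 + ((3 + 8)*2 + (-4 + I*sqrt(3) + 5*(-3*I*sqrt(3)))))*2 = (12 + (11*2 + (-4 + I*sqrt(3) - 15*I*sqrt(3))))*2 = (12 + (22 + (-4 - 14*I*sqrt(3))))*2 = (12 + (18 - 14*I*sqrt(3)))*2 = (30 - 14*I*sqrt(3))*2 = 60 - 28*I*sqrt(3)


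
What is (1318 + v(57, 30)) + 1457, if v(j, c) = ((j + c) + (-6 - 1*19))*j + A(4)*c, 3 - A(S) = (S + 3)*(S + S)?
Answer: 4719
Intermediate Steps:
A(S) = 3 - 2*S*(3 + S) (A(S) = 3 - (S + 3)*(S + S) = 3 - (3 + S)*2*S = 3 - 2*S*(3 + S))
v(j, c) = -53*c + j*(-25 + c + j) (v(j, c) = ((j + c) + (-6 - 1*19))*j + (3 - 6*4 - 2*4**2)*c = ((c + j) + (-6 - 19))*j + (3 - 24 - 2*16)*c = ((c + j) - 25)*j + (3 - 24 - 32)*c = (-25 + c + j)*j - 53*c = j*(-25 + c + j) - 53*c = -53*c + j*(-25 + c + j))
(1318 + v(57, 30)) + 1457 = (1318 + (57**2 - 53*30 - 25*57 + 30*57)) + 1457 = (1318 + (3249 - 1590 - 1425 + 1710)) + 1457 = (1318 + 1944) + 1457 = 3262 + 1457 = 4719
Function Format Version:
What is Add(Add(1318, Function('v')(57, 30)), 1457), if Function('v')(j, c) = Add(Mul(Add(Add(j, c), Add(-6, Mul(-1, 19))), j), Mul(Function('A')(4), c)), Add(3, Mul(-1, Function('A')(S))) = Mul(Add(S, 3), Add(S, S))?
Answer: 4719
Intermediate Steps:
Function('A')(S) = Add(3, Mul(-2, S, Add(3, S))) (Function('A')(S) = Add(3, Mul(-1, Mul(Add(S, 3), Add(S, S)))) = Add(3, Mul(-1, Mul(Add(3, S), Mul(2, S)))) = Add(3, Mul(-1, Mul(2, S, Add(3, S)))) = Add(3, Mul(-2, S, Add(3, S))))
Function('v')(j, c) = Add(Mul(-53, c), Mul(j, Add(-25, c, j))) (Function('v')(j, c) = Add(Mul(Add(Add(j, c), Add(-6, Mul(-1, 19))), j), Mul(Add(3, Mul(-6, 4), Mul(-2, Pow(4, 2))), c)) = Add(Mul(Add(Add(c, j), Add(-6, -19)), j), Mul(Add(3, -24, Mul(-2, 16)), c)) = Add(Mul(Add(Add(c, j), -25), j), Mul(Add(3, -24, -32), c)) = Add(Mul(Add(-25, c, j), j), Mul(-53, c)) = Add(Mul(j, Add(-25, c, j)), Mul(-53, c)) = Add(Mul(-53, c), Mul(j, Add(-25, c, j))))
Add(Add(1318, Function('v')(57, 30)), 1457) = Add(Add(1318, Add(Pow(57, 2), Mul(-53, 30), Mul(-25, 57), Mul(30, 57))), 1457) = Add(Add(1318, Add(3249, -1590, -1425, 1710)), 1457) = Add(Add(1318, 1944), 1457) = Add(3262, 1457) = 4719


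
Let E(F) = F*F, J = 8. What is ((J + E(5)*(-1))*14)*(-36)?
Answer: 8568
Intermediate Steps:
E(F) = F²
((J + E(5)*(-1))*14)*(-36) = ((8 + 5²*(-1))*14)*(-36) = ((8 + 25*(-1))*14)*(-36) = ((8 - 25)*14)*(-36) = -17*14*(-36) = -238*(-36) = 8568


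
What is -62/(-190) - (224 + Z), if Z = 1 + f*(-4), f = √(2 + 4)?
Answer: -21344/95 + 4*√6 ≈ -214.88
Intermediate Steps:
f = √6 ≈ 2.4495
Z = 1 - 4*√6 (Z = 1 + √6*(-4) = 1 - 4*√6 ≈ -8.7980)
-62/(-190) - (224 + Z) = -62/(-190) - (224 + (1 - 4*√6)) = -62*(-1/190) - (225 - 4*√6) = 31/95 + (-225 + 4*√6) = -21344/95 + 4*√6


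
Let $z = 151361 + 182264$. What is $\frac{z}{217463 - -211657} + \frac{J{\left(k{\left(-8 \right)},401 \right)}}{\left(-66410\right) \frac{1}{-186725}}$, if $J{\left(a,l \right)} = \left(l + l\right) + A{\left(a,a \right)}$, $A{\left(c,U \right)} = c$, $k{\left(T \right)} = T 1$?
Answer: $\frac{1272866740885}{569957184} \approx 2233.3$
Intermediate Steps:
$k{\left(T \right)} = T$
$J{\left(a,l \right)} = a + 2 l$ ($J{\left(a,l \right)} = \left(l + l\right) + a = 2 l + a = a + 2 l$)
$z = 333625$
$\frac{z}{217463 - -211657} + \frac{J{\left(k{\left(-8 \right)},401 \right)}}{\left(-66410\right) \frac{1}{-186725}} = \frac{333625}{217463 - -211657} + \frac{-8 + 2 \cdot 401}{\left(-66410\right) \frac{1}{-186725}} = \frac{333625}{217463 + 211657} + \frac{-8 + 802}{\left(-66410\right) \left(- \frac{1}{186725}\right)} = \frac{333625}{429120} + \frac{794}{\frac{13282}{37345}} = 333625 \cdot \frac{1}{429120} + 794 \cdot \frac{37345}{13282} = \frac{66725}{85824} + \frac{14825965}{6641} = \frac{1272866740885}{569957184}$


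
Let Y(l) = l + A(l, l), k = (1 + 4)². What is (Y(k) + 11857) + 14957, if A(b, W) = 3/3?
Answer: 26840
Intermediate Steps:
A(b, W) = 1 (A(b, W) = 3*(⅓) = 1)
k = 25 (k = 5² = 25)
Y(l) = 1 + l (Y(l) = l + 1 = 1 + l)
(Y(k) + 11857) + 14957 = ((1 + 25) + 11857) + 14957 = (26 + 11857) + 14957 = 11883 + 14957 = 26840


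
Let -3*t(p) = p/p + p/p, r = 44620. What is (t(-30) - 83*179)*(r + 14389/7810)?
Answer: -15533538461497/23430 ≈ -6.6298e+8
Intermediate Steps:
t(p) = -2/3 (t(p) = -(p/p + p/p)/3 = -(1 + 1)/3 = -1/3*2 = -2/3)
(t(-30) - 83*179)*(r + 14389/7810) = (-2/3 - 83*179)*(44620 + 14389/7810) = (-2/3 - 14857)*(44620 + 14389*(1/7810)) = -44573*(44620 + 14389/7810)/3 = -44573/3*348496589/7810 = -15533538461497/23430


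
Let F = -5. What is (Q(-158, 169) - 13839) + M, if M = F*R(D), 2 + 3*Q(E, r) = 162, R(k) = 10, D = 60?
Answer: -41507/3 ≈ -13836.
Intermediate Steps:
Q(E, r) = 160/3 (Q(E, r) = -⅔ + (⅓)*162 = -⅔ + 54 = 160/3)
M = -50 (M = -5*10 = -50)
(Q(-158, 169) - 13839) + M = (160/3 - 13839) - 50 = -41357/3 - 50 = -41507/3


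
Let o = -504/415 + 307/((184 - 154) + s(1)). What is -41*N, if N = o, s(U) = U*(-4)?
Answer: -4686341/10790 ≈ -434.32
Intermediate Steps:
s(U) = -4*U
o = 114301/10790 (o = -504/415 + 307/((184 - 154) - 4*1) = -504*1/415 + 307/(30 - 4) = -504/415 + 307/26 = 114301/10790 ≈ 10.593)
N = 114301/10790 ≈ 10.593
-41*N = -41*114301/10790 = -4686341/10790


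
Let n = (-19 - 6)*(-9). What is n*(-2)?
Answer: -450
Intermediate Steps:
n = 225 (n = -25*(-9) = 225)
n*(-2) = 225*(-2) = -450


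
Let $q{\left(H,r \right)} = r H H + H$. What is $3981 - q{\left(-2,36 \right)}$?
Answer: $3839$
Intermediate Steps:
$q{\left(H,r \right)} = H + r H^{2}$ ($q{\left(H,r \right)} = H r H + H = r H^{2} + H = H + r H^{2}$)
$3981 - q{\left(-2,36 \right)} = 3981 - - 2 \left(1 - 72\right) = 3981 - \left(-2\right) \left(-71\right) = 3981 - 142 = 3839$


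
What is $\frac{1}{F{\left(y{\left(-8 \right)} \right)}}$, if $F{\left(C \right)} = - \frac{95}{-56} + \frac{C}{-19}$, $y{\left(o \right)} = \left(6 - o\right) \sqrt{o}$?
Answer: $\frac{1920520}{8175273} + \frac{1668352 i \sqrt{2}}{8175273} \approx 0.23492 + 0.2886 i$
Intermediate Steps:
$y{\left(o \right)} = \sqrt{o} \left(6 - o\right)$
$F{\left(C \right)} = \frac{95}{56} - \frac{C}{19}$ ($F{\left(C \right)} = \left(-95\right) \left(- \frac{1}{56}\right) + C \left(- \frac{1}{19}\right) = \frac{95}{56} - \frac{C}{19}$)
$\frac{1}{F{\left(y{\left(-8 \right)} \right)}} = \frac{1}{\frac{95}{56} - \frac{\sqrt{-8} \left(6 - -8\right)}{19}} = \frac{1}{\frac{95}{56} - \frac{2 i \sqrt{2} \left(6 + 8\right)}{19}} = \frac{1}{\frac{95}{56} - \frac{2 i \sqrt{2} \cdot 14}{19}} = \frac{1}{\frac{95}{56} - \frac{28 i \sqrt{2}}{19}}$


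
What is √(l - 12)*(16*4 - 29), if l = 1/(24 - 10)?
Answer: 5*I*√2338/2 ≈ 120.88*I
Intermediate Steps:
l = 1/14 ≈ 0.071429
√(l - 12)*(16*4 - 29) = √(1/14 - 12)*(16*4 - 29) = √(-167/14)*(64 - 29) = (I*√2338/14)*35 = 5*I*√2338/2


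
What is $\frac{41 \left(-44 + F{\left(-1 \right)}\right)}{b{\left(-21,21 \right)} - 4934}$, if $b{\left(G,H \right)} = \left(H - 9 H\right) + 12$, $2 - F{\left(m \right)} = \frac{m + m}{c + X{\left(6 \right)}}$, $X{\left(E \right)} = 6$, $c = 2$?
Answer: $\frac{6847}{20360} \approx 0.3363$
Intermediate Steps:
$F{\left(m \right)} = 2 - \frac{m}{4}$ ($F{\left(m \right)} = 2 - \frac{m + m}{2 + 6} = 2 - \frac{2 m}{8} = 2 - 2 m \frac{1}{8} = 2 - \frac{m}{4}$)
$b{\left(G,H \right)} = 12 - 8 H$ ($b{\left(G,H \right)} = - 8 H + 12 = 12 - 8 H$)
$\frac{41 \left(-44 + F{\left(-1 \right)}\right)}{b{\left(-21,21 \right)} - 4934} = \frac{41 \left(-44 + \left(2 - - \frac{1}{4}\right)\right)}{\left(12 - 168\right) - 4934} = \frac{41 \left(-44 + \left(2 + \frac{1}{4}\right)\right)}{\left(12 - 168\right) - 4934} = \frac{41 \left(-44 + \frac{9}{4}\right)}{-156 - 4934} = \frac{41 \left(- \frac{167}{4}\right)}{-5090} = \left(- \frac{6847}{4}\right) \left(- \frac{1}{5090}\right) = \frac{6847}{20360}$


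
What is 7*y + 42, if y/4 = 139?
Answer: 3934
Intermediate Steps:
y = 556 (y = 4*139 = 556)
7*y + 42 = 7*556 + 42 = 3892 + 42 = 3934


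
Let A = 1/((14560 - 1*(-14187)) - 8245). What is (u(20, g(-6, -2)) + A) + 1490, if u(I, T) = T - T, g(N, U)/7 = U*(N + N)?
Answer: 30547981/20502 ≈ 1490.0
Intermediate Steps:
g(N, U) = 14*N*U (g(N, U) = 7*(U*(N + N)) = 7*(U*(2*N)) = 7*(2*N*U) = 14*N*U)
u(I, T) = 0
A = 1/20502 (A = 1/((14560 + 14187) - 8245) = 1/(28747 - 8245) = 1/20502 ≈ 4.8776e-5)
(u(20, g(-6, -2)) + A) + 1490 = (0 + 1/20502) + 1490 = 1/20502 + 1490 = 30547981/20502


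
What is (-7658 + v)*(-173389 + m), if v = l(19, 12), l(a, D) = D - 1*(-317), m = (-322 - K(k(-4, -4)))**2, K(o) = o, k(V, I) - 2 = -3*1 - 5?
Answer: 538923357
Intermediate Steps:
k(V, I) = -6 (k(V, I) = 2 + (-3*1 - 5) = 2 + (-3 - 5) = 2 - 8 = -6)
m = 99856 (m = (-322 - 1*(-6))**2 = (-322 + 6)**2 = (-316)**2 = 99856)
l(a, D) = 317 + D (l(a, D) = D + 317 = 317 + D)
v = 329 (v = 317 + 12 = 329)
(-7658 + v)*(-173389 + m) = (-7658 + 329)*(-173389 + 99856) = -7329*(-73533) = 538923357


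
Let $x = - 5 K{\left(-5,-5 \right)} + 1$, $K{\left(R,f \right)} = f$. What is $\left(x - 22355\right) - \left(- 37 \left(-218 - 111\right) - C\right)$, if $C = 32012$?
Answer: $-2490$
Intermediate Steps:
$x = 26$ ($x = \left(-5\right) \left(-5\right) + 1 = 25 + 1 = 26$)
$\left(x - 22355\right) - \left(- 37 \left(-218 - 111\right) - C\right) = \left(26 - 22355\right) - \left(- 37 \left(-218 - 111\right) - 32012\right) = \left(26 - 22355\right) - \left(\left(-37\right) \left(-329\right) - 32012\right) = -22329 - \left(12173 - 32012\right) = -22329 - -19839 = -22329 + 19839 = -2490$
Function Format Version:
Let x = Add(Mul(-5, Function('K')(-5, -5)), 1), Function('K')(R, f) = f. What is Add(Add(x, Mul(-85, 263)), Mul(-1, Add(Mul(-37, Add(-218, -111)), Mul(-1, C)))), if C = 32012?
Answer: -2490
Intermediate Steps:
x = 26 (x = Add(Mul(-5, -5), 1) = Add(25, 1) = 26)
Add(Add(x, Mul(-85, 263)), Mul(-1, Add(Mul(-37, Add(-218, -111)), Mul(-1, C)))) = Add(Add(26, Mul(-85, 263)), Mul(-1, Add(Mul(-37, Add(-218, -111)), Mul(-1, 32012)))) = Add(Add(26, -22355), Mul(-1, Add(Mul(-37, -329), -32012))) = Add(-22329, Mul(-1, Add(12173, -32012))) = Add(-22329, Mul(-1, -19839)) = Add(-22329, 19839) = -2490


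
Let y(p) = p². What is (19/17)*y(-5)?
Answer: 475/17 ≈ 27.941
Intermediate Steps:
(19/17)*y(-5) = (19/17)*(-5)² = (19*(1/17))*25 = (19/17)*25 = 475/17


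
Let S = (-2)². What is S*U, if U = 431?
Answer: 1724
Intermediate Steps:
S = 4
S*U = 4*431 = 1724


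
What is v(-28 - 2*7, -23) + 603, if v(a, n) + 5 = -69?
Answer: 529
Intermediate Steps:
v(a, n) = -74 (v(a, n) = -5 - 69 = -74)
v(-28 - 2*7, -23) + 603 = -74 + 603 = 529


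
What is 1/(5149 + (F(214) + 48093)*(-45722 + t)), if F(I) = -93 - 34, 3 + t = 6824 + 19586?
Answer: -1/926458141 ≈ -1.0794e-9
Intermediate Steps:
t = 26407 (t = -3 + (6824 + 19586) = -3 + 26410 = 26407)
F(I) = -127
1/(5149 + (F(214) + 48093)*(-45722 + t)) = 1/(5149 + (-127 + 48093)*(-45722 + 26407)) = 1/(5149 + 47966*(-19315)) = 1/(5149 - 926463290) = 1/(-926458141) = -1/926458141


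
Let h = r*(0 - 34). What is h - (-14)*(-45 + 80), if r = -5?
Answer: 660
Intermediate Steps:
h = 170 (h = -5*(0 - 34) = -5*(-34) = 170)
h - (-14)*(-45 + 80) = 170 - (-14)*(-45 + 80) = 170 - (-14)*35 = 170 - 1*(-490) = 170 + 490 = 660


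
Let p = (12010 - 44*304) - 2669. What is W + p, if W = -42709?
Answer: -46744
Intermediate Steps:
p = -4035 (p = (12010 - 13376) - 2669 = -1366 - 2669 = -4035)
W + p = -42709 - 4035 = -46744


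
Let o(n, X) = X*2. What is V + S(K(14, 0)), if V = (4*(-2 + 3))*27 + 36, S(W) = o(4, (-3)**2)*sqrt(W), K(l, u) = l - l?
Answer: 144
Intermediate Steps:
o(n, X) = 2*X
K(l, u) = 0
S(W) = 18*sqrt(W) (S(W) = (2*(-3)**2)*sqrt(W) = (2*9)*sqrt(W) = 18*sqrt(W))
V = 144 (V = (4*1)*27 + 36 = 4*27 + 36 = 108 + 36 = 144)
V + S(K(14, 0)) = 144 + 18*sqrt(0) = 144 + 18*0 = 144 + 0 = 144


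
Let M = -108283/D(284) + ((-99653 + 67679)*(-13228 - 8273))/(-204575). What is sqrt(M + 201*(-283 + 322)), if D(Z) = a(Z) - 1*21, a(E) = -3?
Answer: sqrt(44228846680098)/70140 ≈ 94.817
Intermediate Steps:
D(Z) = -24 (D(Z) = -3 - 1*21 = -3 - 21 = -24)
M = 5652643349/4909800 (M = -108283/(-24) + ((-99653 + 67679)*(-13228 - 8273))/(-204575) = -108283*(-1/24) - 31974*(-21501)*(-1/204575) = 108283/24 + 687472974*(-1/204575) = 108283/24 - 687472974/204575 = 5652643349/4909800 ≈ 1151.3)
sqrt(M + 201*(-283 + 322)) = sqrt(5652643349/4909800 + 201*(-283 + 322)) = sqrt(5652643349/4909800 + 201*39) = sqrt(5652643349/4909800 + 7839) = sqrt(44140565549/4909800) = sqrt(44228846680098)/70140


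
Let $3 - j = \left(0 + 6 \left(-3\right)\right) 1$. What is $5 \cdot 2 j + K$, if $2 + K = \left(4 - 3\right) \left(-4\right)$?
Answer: $204$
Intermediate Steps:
$K = -6$ ($K = -2 + \left(4 - 3\right) \left(-4\right) = -2 + 1 \left(-4\right) = -2 - 4 = -6$)
$j = 21$ ($j = 3 - \left(0 + 6 \left(-3\right)\right) 1 = 3 - \left(0 - 18\right) 1 = 3 - \left(-18\right) 1 = 3 - -18 = 3 + 18 = 21$)
$5 \cdot 2 j + K = 5 \cdot 2 \cdot 21 - 6 = 10 \cdot 21 - 6 = 210 - 6 = 204$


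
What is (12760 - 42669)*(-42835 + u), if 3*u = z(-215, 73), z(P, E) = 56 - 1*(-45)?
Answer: 3840435236/3 ≈ 1.2801e+9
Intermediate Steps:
z(P, E) = 101 (z(P, E) = 56 + 45 = 101)
u = 101/3 (u = (1/3)*101 = 101/3 ≈ 33.667)
(12760 - 42669)*(-42835 + u) = (12760 - 42669)*(-42835 + 101/3) = -29909*(-128404/3) = 3840435236/3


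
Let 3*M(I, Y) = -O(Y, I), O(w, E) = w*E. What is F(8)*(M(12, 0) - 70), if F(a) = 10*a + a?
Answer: -6160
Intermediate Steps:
O(w, E) = E*w
F(a) = 11*a
M(I, Y) = -I*Y/3 (M(I, Y) = (-I*Y)/3 = -I*Y/3)
F(8)*(M(12, 0) - 70) = (11*8)*(-1/3*12*0 - 70) = 88*(0 - 70) = 88*(-70) = -6160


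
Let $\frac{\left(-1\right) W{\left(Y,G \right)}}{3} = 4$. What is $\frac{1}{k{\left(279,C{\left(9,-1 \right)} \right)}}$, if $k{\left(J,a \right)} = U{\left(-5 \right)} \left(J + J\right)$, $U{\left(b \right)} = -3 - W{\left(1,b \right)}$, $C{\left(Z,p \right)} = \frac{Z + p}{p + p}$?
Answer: $\frac{1}{5022} \approx 0.00019912$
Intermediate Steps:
$W{\left(Y,G \right)} = -12$ ($W{\left(Y,G \right)} = \left(-3\right) 4 = -12$)
$C{\left(Z,p \right)} = \frac{Z + p}{2 p}$
$U{\left(b \right)} = 9$ ($U{\left(b \right)} = -3 - -12 = -3 + 12 = 9$)
$k{\left(J,a \right)} = 18 J$ ($k{\left(J,a \right)} = 9 \left(J + J\right) = 9 \cdot 2 J = 18 J$)
$\frac{1}{k{\left(279,C{\left(9,-1 \right)} \right)}} = \frac{1}{18 \cdot 279} = \frac{1}{5022}$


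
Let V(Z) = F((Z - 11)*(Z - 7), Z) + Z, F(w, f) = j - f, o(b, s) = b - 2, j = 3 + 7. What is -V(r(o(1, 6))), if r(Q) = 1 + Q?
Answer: -10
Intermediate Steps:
j = 10
o(b, s) = -2 + b
F(w, f) = 10 - f
V(Z) = 10 (V(Z) = (10 - Z) + Z = 10)
-V(r(o(1, 6))) = -1*10 = -10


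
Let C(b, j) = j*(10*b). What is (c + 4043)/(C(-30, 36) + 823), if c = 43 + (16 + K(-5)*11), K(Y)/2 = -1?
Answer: -4080/9977 ≈ -0.40894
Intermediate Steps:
K(Y) = -2 (K(Y) = 2*(-1) = -2)
C(b, j) = 10*b*j
c = 37 (c = 43 + (16 - 2*11) = 43 + (16 - 22) = 43 - 6 = 37)
(c + 4043)/(C(-30, 36) + 823) = (37 + 4043)/(10*(-30)*36 + 823) = 4080/(-10800 + 823) = 4080/(-9977) = 4080*(-1/9977) = -4080/9977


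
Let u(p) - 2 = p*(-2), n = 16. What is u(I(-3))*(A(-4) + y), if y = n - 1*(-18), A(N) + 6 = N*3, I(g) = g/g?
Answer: 0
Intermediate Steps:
I(g) = 1
u(p) = 2 - 2*p (u(p) = 2 + p*(-2) = 2 - 2*p)
A(N) = -6 + 3*N (A(N) = -6 + N*3 = -6 + 3*N)
y = 34 (y = 16 - 1*(-18) = 16 + 18 = 34)
u(I(-3))*(A(-4) + y) = (2 - 2*1)*((-6 + 3*(-4)) + 34) = (2 - 2)*((-6 - 12) + 34) = 0*(-18 + 34) = 0*16 = 0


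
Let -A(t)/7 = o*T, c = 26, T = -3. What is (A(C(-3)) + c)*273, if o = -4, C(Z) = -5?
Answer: -15834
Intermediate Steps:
A(t) = -84 (A(t) = -(-28)*(-3) = -7*12 = -84)
(A(C(-3)) + c)*273 = (-84 + 26)*273 = -58*273 = -15834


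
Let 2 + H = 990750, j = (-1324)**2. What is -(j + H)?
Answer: -2743724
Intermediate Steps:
j = 1752976
H = 990748 (H = -2 + 990750 = 990748)
-(j + H) = -(1752976 + 990748) = -1*2743724 = -2743724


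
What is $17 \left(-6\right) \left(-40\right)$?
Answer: $4080$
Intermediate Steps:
$17 \left(-6\right) \left(-40\right) = \left(-102\right) \left(-40\right) = 4080$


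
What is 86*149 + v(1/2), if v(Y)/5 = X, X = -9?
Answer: 12769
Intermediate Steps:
v(Y) = -45 (v(Y) = 5*(-9) = -45)
86*149 + v(1/2) = 86*149 - 45 = 12814 - 45 = 12769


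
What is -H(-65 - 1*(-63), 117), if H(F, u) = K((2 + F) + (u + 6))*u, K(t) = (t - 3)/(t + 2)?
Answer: -2808/25 ≈ -112.32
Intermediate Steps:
K(t) = (-3 + t)/(2 + t)
H(F, u) = u*(5 + F + u)/(10 + F + u) (H(F, u) = ((-3 + ((2 + F) + (u + 6)))/(2 + ((2 + F) + (u + 6))))*u = ((-3 + ((2 + F) + (6 + u)))/(2 + ((2 + F) + (6 + u))))*u = ((-3 + (8 + F + u))/(2 + (8 + F + u)))*u = ((5 + F + u)/(10 + F + u))*u = u*(5 + F + u)/(10 + F + u))
-H(-65 - 1*(-63), 117) = -117*(5 + (-65 - 1*(-63)) + 117)/(10 + (-65 - 1*(-63)) + 117) = -117*(5 + (-65 + 63) + 117)/(10 + (-65 + 63) + 117) = -117*(5 - 2 + 117)/(10 - 2 + 117) = -117*120/125 = -1*2808/25 = -2808/25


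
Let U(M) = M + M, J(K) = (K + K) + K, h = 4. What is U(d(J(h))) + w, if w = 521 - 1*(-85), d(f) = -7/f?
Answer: 3629/6 ≈ 604.83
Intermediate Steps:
J(K) = 3*K (J(K) = 2*K + K = 3*K)
U(M) = 2*M
w = 606 (w = 521 + 85 = 606)
U(d(J(h))) + w = 2*(-7/(3*4)) + 606 = 2*(-7/12) + 606 = -7/6 + 606 = 3629/6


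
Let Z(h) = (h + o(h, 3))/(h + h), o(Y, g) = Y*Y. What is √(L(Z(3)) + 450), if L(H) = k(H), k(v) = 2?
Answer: 2*√113 ≈ 21.260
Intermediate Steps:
o(Y, g) = Y²
Z(h) = (h + h²)/(2*h) (Z(h) = (h + h²)/(h + h) = (h + h²)/((2*h)) = (h + h²)*(1/(2*h)) = (h + h²)/(2*h))
L(H) = 2
√(L(Z(3)) + 450) = √(2 + 450) = √452 = 2*√113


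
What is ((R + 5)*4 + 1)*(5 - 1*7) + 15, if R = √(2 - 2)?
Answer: -27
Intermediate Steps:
R = 0 (R = √0 = 0)
((R + 5)*4 + 1)*(5 - 1*7) + 15 = ((0 + 5)*4 + 1)*(5 - 1*7) + 15 = (5*4 + 1)*(5 - 7) + 15 = (20 + 1)*(-2) + 15 = 21*(-2) + 15 = -42 + 15 = -27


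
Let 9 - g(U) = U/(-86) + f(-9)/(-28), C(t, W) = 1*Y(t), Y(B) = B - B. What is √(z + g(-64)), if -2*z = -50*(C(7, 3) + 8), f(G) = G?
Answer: 3*√8372917/602 ≈ 14.420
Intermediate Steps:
Y(B) = 0
C(t, W) = 0 (C(t, W) = 1*0 = 0)
g(U) = 243/28 + U/86 (g(U) = 9 - (U/(-86) - 9/(-28)) = 9 - (U*(-1/86) - 9*(-1/28)) = 9 - (-U/86 + 9/28) = 9 - (9/28 - U/86) = 9 + (-9/28 + U/86) = 243/28 + U/86)
z = 200 (z = -(-25)*(0 + 8) = -(-25)*8 = -½*(-400) = 200)
√(z + g(-64)) = √(200 + (243/28 + (1/86)*(-64))) = √(200 + (243/28 - 32/43)) = √(200 + 9553/1204) = √(250353/1204) = 3*√8372917/602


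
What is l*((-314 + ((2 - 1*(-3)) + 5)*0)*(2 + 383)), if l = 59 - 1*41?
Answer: -2176020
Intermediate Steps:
l = 18 (l = 59 - 41 = 18)
l*((-314 + ((2 - 1*(-3)) + 5)*0)*(2 + 383)) = 18*((-314 + ((2 - 1*(-3)) + 5)*0)*(2 + 383)) = 18*((-314 + ((2 + 3) + 5)*0)*385) = 18*((-314 + (5 + 5)*0)*385) = 18*((-314 + 10*0)*385) = 18*((-314 + 0)*385) = 18*(-314*385) = 18*(-120890) = -2176020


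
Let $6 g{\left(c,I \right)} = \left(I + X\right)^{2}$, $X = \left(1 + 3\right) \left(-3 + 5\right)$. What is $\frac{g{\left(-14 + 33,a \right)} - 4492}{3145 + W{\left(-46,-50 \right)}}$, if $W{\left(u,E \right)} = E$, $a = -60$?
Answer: $- \frac{12124}{9285} \approx -1.3058$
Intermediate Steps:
$X = 8$ ($X = 4 \cdot 2 = 8$)
$g{\left(c,I \right)} = \frac{\left(8 + I\right)^{2}}{6}$ ($g{\left(c,I \right)} = \frac{\left(I + 8\right)^{2}}{6} = \frac{\left(8 + I\right)^{2}}{6}$)
$\frac{g{\left(-14 + 33,a \right)} - 4492}{3145 + W{\left(-46,-50 \right)}} = \frac{\frac{\left(8 - 60\right)^{2}}{6} - 4492}{3145 - 50} = \frac{\frac{\left(-52\right)^{2}}{6} - 4492}{3095} = \left(\frac{1}{6} \cdot 2704 - 4492\right) \frac{1}{3095} = \left(\frac{1352}{3} - 4492\right) \frac{1}{3095} = \left(- \frac{12124}{3}\right) \frac{1}{3095} = - \frac{12124}{9285}$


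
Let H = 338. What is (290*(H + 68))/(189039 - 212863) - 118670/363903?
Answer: -11418283325/2167406268 ≈ -5.2682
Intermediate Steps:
(290*(H + 68))/(189039 - 212863) - 118670/363903 = (290*(338 + 68))/(189039 - 212863) - 118670/363903 = (290*406)/(-23824) - 118670*1/363903 = 117740*(-1/23824) - 118670/363903 = -29435/5956 - 118670/363903 = -11418283325/2167406268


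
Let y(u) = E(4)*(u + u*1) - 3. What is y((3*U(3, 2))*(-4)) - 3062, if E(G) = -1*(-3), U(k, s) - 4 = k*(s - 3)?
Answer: -3137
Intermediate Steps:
U(k, s) = 4 + k*(-3 + s) (U(k, s) = 4 + k*(s - 3) = 4 + k*(-3 + s))
E(G) = 3
y(u) = -3 + 6*u (y(u) = 3*(u + u*1) - 3 = 3*(u + u) - 3 = 3*(2*u) - 3 = 6*u - 3 = -3 + 6*u)
y((3*U(3, 2))*(-4)) - 3062 = (-3 + 6*((3*(4 - 3*3 + 3*2))*(-4))) - 3062 = (-3 + 6*((3*(4 - 9 + 6))*(-4))) - 3062 = (-3 + 6*((3*1)*(-4))) - 3062 = (-3 + 6*(3*(-4))) - 3062 = (-3 + 6*(-12)) - 3062 = (-3 - 72) - 3062 = -75 - 3062 = -3137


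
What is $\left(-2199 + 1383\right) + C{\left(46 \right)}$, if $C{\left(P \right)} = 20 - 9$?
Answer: $-805$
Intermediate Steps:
$C{\left(P \right)} = 11$
$\left(-2199 + 1383\right) + C{\left(46 \right)} = \left(-2199 + 1383\right) + 11 = -816 + 11 = -805$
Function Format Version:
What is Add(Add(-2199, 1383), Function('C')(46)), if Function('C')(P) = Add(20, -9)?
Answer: -805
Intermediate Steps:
Function('C')(P) = 11
Add(Add(-2199, 1383), Function('C')(46)) = Add(Add(-2199, 1383), 11) = Add(-816, 11) = -805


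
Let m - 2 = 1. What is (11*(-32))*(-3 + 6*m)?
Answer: -5280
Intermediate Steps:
m = 3 (m = 2 + 1 = 3)
(11*(-32))*(-3 + 6*m) = (11*(-32))*(-3 + 6*3) = -352*(-3 + 18) = -352*15 = -5280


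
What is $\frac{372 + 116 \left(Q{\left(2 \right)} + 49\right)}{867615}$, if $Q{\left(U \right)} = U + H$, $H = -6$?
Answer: $\frac{1864}{289205} \approx 0.0064453$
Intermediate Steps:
$Q{\left(U \right)} = -6 + U$ ($Q{\left(U \right)} = U - 6 = -6 + U$)
$\frac{372 + 116 \left(Q{\left(2 \right)} + 49\right)}{867615} = \frac{372 + 116 \left(\left(-6 + 2\right) + 49\right)}{867615} = \left(372 + 116 \left(-4 + 49\right)\right) \frac{1}{867615} = \left(372 + 116 \cdot 45\right) \frac{1}{867615} = \left(372 + 5220\right) \frac{1}{867615} = 5592 \cdot \frac{1}{867615} = \frac{1864}{289205}$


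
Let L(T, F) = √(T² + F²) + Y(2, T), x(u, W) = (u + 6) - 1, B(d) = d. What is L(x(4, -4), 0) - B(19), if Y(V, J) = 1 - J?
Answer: -18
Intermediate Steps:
x(u, W) = 5 + u (x(u, W) = (6 + u) - 1 = 5 + u)
L(T, F) = 1 + √(F² + T²) - T (L(T, F) = √(T² + F²) + (1 - T) = √(F² + T²) + (1 - T) = 1 + √(F² + T²) - T)
L(x(4, -4), 0) - B(19) = (1 + √(0² + (5 + 4)²) - (5 + 4)) - 1*19 = (1 + √(0 + 9²) - 1*9) - 19 = (1 + √(0 + 81) - 9) - 19 = (1 + √81 - 9) - 19 = (1 + 9 - 9) - 19 = 1 - 19 = -18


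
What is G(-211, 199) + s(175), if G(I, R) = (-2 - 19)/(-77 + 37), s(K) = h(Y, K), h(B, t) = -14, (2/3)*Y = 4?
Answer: -539/40 ≈ -13.475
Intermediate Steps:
Y = 6 (Y = (3/2)*4 = 6)
s(K) = -14
G(I, R) = 21/40 (G(I, R) = -21/(-40) = -21*(-1/40) = 21/40)
G(-211, 199) + s(175) = 21/40 - 14 = -539/40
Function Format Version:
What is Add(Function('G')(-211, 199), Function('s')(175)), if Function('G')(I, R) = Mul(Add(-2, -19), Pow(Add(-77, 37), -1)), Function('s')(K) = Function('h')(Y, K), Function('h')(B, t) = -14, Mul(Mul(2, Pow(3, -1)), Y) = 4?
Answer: Rational(-539, 40) ≈ -13.475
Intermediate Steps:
Y = 6 (Y = Mul(Rational(3, 2), 4) = 6)
Function('s')(K) = -14
Function('G')(I, R) = Rational(21, 40) (Function('G')(I, R) = Mul(-21, Pow(-40, -1)) = Mul(-21, Rational(-1, 40)) = Rational(21, 40))
Add(Function('G')(-211, 199), Function('s')(175)) = Add(Rational(21, 40), -14) = Rational(-539, 40)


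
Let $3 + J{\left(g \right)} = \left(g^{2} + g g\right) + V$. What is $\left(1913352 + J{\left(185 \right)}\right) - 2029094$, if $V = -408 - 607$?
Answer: $-48310$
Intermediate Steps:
$V = -1015$
$J{\left(g \right)} = -1018 + 2 g^{2}$ ($J{\left(g \right)} = -3 - \left(1015 - g^{2} - g g\right) = -3 + \left(\left(g^{2} + g^{2}\right) - 1015\right) = -3 + \left(2 g^{2} - 1015\right) = -3 + \left(-1015 + 2 g^{2}\right) = -1018 + 2 g^{2}$)
$\left(1913352 + J{\left(185 \right)}\right) - 2029094 = \left(1913352 - \left(1018 - 2 \cdot 185^{2}\right)\right) - 2029094 = \left(1913352 + \left(-1018 + 2 \cdot 34225\right)\right) - 2029094 = \left(1913352 + \left(-1018 + 68450\right)\right) - 2029094 = \left(1913352 + 67432\right) - 2029094 = 1980784 - 2029094 = -48310$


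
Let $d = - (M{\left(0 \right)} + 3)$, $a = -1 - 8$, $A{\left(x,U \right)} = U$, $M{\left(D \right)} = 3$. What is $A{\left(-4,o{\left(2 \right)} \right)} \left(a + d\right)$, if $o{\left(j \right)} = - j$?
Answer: $30$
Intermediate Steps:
$a = -9$ ($a = -1 - 8 = -9$)
$d = -6$ ($d = - (3 + 3) = \left(-1\right) 6 = -6$)
$A{\left(-4,o{\left(2 \right)} \right)} \left(a + d\right) = \left(-1\right) 2 \left(-9 - 6\right) = \left(-2\right) \left(-15\right) = 30$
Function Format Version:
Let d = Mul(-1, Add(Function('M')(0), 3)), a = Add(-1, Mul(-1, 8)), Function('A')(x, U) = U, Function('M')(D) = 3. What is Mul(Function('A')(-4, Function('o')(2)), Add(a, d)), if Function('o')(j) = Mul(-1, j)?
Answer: 30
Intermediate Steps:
a = -9 (a = Add(-1, -8) = -9)
d = -6 (d = Mul(-1, Add(3, 3)) = Mul(-1, 6) = -6)
Mul(Function('A')(-4, Function('o')(2)), Add(a, d)) = Mul(Mul(-1, 2), Add(-9, -6)) = Mul(-2, -15) = 30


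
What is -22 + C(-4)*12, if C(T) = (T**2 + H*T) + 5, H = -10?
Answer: 710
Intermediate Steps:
C(T) = 5 + T**2 - 10*T (C(T) = (T**2 - 10*T) + 5 = 5 + T**2 - 10*T)
-22 + C(-4)*12 = -22 + (5 + (-4)**2 - 10*(-4))*12 = -22 + (5 + 16 + 40)*12 = -22 + 61*12 = -22 + 732 = 710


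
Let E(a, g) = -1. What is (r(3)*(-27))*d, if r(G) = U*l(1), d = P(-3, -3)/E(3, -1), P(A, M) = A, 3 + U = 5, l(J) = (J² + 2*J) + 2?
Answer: -810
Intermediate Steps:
l(J) = 2 + J² + 2*J
U = 2 (U = -3 + 5 = 2)
d = 3 (d = -3/(-1) = -3*(-1) = 3)
r(G) = 10 (r(G) = 2*(2 + 1² + 2*1) = 2*(2 + 1 + 2) = 2*5 = 10)
(r(3)*(-27))*d = (10*(-27))*3 = -270*3 = -810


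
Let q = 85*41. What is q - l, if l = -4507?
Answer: 7992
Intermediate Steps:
q = 3485
q - l = 3485 - 1*(-4507) = 3485 + 4507 = 7992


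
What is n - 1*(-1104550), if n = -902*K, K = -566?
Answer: 1615082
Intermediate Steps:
n = 510532 (n = -902*(-566) = 510532)
n - 1*(-1104550) = 510532 - 1*(-1104550) = 510532 + 1104550 = 1615082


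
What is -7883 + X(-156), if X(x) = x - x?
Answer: -7883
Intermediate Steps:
X(x) = 0
-7883 + X(-156) = -7883 + 0 = -7883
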